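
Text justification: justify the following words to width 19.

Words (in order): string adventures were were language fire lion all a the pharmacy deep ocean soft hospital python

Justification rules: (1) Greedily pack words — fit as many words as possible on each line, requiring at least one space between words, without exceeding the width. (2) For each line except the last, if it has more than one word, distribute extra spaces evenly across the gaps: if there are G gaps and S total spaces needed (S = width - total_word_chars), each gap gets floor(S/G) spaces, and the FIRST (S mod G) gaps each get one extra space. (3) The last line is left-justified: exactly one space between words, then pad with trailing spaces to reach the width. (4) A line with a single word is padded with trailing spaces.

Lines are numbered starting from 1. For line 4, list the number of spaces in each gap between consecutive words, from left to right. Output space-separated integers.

Answer: 1 1

Derivation:
Line 1: ['string', 'adventures'] (min_width=17, slack=2)
Line 2: ['were', 'were', 'language'] (min_width=18, slack=1)
Line 3: ['fire', 'lion', 'all', 'a', 'the'] (min_width=19, slack=0)
Line 4: ['pharmacy', 'deep', 'ocean'] (min_width=19, slack=0)
Line 5: ['soft', 'hospital'] (min_width=13, slack=6)
Line 6: ['python'] (min_width=6, slack=13)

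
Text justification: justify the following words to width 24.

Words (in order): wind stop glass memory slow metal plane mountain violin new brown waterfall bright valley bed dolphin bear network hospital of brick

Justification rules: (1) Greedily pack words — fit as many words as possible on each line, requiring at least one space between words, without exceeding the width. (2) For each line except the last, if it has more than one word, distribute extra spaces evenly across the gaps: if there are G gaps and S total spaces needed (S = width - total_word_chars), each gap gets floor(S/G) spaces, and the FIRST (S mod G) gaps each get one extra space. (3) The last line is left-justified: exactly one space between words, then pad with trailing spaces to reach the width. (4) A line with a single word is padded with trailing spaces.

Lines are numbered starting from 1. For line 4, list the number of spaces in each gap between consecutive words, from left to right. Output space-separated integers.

Line 1: ['wind', 'stop', 'glass', 'memory'] (min_width=22, slack=2)
Line 2: ['slow', 'metal', 'plane'] (min_width=16, slack=8)
Line 3: ['mountain', 'violin', 'new'] (min_width=19, slack=5)
Line 4: ['brown', 'waterfall', 'bright'] (min_width=22, slack=2)
Line 5: ['valley', 'bed', 'dolphin', 'bear'] (min_width=23, slack=1)
Line 6: ['network', 'hospital', 'of'] (min_width=19, slack=5)
Line 7: ['brick'] (min_width=5, slack=19)

Answer: 2 2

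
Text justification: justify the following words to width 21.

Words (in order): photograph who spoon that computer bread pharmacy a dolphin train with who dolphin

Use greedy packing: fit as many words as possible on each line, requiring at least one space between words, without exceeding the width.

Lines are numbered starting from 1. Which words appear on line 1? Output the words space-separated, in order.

Line 1: ['photograph', 'who', 'spoon'] (min_width=20, slack=1)
Line 2: ['that', 'computer', 'bread'] (min_width=19, slack=2)
Line 3: ['pharmacy', 'a', 'dolphin'] (min_width=18, slack=3)
Line 4: ['train', 'with', 'who'] (min_width=14, slack=7)
Line 5: ['dolphin'] (min_width=7, slack=14)

Answer: photograph who spoon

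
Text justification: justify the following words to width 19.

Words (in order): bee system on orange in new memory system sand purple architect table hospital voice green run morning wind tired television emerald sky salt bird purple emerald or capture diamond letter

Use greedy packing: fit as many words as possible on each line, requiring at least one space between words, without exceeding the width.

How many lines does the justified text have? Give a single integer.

Line 1: ['bee', 'system', 'on'] (min_width=13, slack=6)
Line 2: ['orange', 'in', 'new'] (min_width=13, slack=6)
Line 3: ['memory', 'system', 'sand'] (min_width=18, slack=1)
Line 4: ['purple', 'architect'] (min_width=16, slack=3)
Line 5: ['table', 'hospital'] (min_width=14, slack=5)
Line 6: ['voice', 'green', 'run'] (min_width=15, slack=4)
Line 7: ['morning', 'wind', 'tired'] (min_width=18, slack=1)
Line 8: ['television', 'emerald'] (min_width=18, slack=1)
Line 9: ['sky', 'salt', 'bird'] (min_width=13, slack=6)
Line 10: ['purple', 'emerald', 'or'] (min_width=17, slack=2)
Line 11: ['capture', 'diamond'] (min_width=15, slack=4)
Line 12: ['letter'] (min_width=6, slack=13)
Total lines: 12

Answer: 12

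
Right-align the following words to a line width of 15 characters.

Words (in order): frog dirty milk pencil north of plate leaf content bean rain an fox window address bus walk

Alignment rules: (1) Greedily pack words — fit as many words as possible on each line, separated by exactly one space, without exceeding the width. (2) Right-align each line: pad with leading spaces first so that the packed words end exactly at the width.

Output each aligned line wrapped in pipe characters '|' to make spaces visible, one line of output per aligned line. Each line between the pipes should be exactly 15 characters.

Line 1: ['frog', 'dirty', 'milk'] (min_width=15, slack=0)
Line 2: ['pencil', 'north', 'of'] (min_width=15, slack=0)
Line 3: ['plate', 'leaf'] (min_width=10, slack=5)
Line 4: ['content', 'bean'] (min_width=12, slack=3)
Line 5: ['rain', 'an', 'fox'] (min_width=11, slack=4)
Line 6: ['window', 'address'] (min_width=14, slack=1)
Line 7: ['bus', 'walk'] (min_width=8, slack=7)

Answer: |frog dirty milk|
|pencil north of|
|     plate leaf|
|   content bean|
|    rain an fox|
| window address|
|       bus walk|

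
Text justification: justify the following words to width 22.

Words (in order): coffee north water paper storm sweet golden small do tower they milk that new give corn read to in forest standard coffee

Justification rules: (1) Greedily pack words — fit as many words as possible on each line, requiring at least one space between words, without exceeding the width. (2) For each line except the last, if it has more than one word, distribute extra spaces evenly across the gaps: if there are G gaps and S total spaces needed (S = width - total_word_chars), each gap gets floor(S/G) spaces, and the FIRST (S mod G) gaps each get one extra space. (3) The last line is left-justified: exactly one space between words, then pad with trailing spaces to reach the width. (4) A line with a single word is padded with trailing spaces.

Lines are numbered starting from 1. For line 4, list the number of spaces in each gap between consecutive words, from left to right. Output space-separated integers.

Answer: 3 2 2

Derivation:
Line 1: ['coffee', 'north', 'water'] (min_width=18, slack=4)
Line 2: ['paper', 'storm', 'sweet'] (min_width=17, slack=5)
Line 3: ['golden', 'small', 'do', 'tower'] (min_width=21, slack=1)
Line 4: ['they', 'milk', 'that', 'new'] (min_width=18, slack=4)
Line 5: ['give', 'corn', 'read', 'to', 'in'] (min_width=20, slack=2)
Line 6: ['forest', 'standard', 'coffee'] (min_width=22, slack=0)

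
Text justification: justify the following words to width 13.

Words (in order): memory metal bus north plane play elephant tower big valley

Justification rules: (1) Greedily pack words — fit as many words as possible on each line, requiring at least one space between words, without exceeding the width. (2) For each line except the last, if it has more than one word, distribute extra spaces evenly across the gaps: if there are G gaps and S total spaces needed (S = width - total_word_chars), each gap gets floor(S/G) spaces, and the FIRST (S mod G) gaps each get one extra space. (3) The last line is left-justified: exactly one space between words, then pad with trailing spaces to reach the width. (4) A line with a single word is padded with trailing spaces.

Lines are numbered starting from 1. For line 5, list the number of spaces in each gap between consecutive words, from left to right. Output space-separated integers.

Answer: 5

Derivation:
Line 1: ['memory', 'metal'] (min_width=12, slack=1)
Line 2: ['bus', 'north'] (min_width=9, slack=4)
Line 3: ['plane', 'play'] (min_width=10, slack=3)
Line 4: ['elephant'] (min_width=8, slack=5)
Line 5: ['tower', 'big'] (min_width=9, slack=4)
Line 6: ['valley'] (min_width=6, slack=7)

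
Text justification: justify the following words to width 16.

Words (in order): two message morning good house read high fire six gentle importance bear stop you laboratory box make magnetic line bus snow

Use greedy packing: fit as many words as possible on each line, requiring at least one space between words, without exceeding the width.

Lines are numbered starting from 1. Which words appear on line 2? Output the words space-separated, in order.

Answer: morning good

Derivation:
Line 1: ['two', 'message'] (min_width=11, slack=5)
Line 2: ['morning', 'good'] (min_width=12, slack=4)
Line 3: ['house', 'read', 'high'] (min_width=15, slack=1)
Line 4: ['fire', 'six', 'gentle'] (min_width=15, slack=1)
Line 5: ['importance', 'bear'] (min_width=15, slack=1)
Line 6: ['stop', 'you'] (min_width=8, slack=8)
Line 7: ['laboratory', 'box'] (min_width=14, slack=2)
Line 8: ['make', 'magnetic'] (min_width=13, slack=3)
Line 9: ['line', 'bus', 'snow'] (min_width=13, slack=3)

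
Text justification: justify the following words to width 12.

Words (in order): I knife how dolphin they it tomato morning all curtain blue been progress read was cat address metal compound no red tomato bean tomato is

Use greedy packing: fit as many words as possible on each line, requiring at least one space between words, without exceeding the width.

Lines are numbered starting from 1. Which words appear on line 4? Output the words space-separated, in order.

Answer: morning all

Derivation:
Line 1: ['I', 'knife', 'how'] (min_width=11, slack=1)
Line 2: ['dolphin', 'they'] (min_width=12, slack=0)
Line 3: ['it', 'tomato'] (min_width=9, slack=3)
Line 4: ['morning', 'all'] (min_width=11, slack=1)
Line 5: ['curtain', 'blue'] (min_width=12, slack=0)
Line 6: ['been'] (min_width=4, slack=8)
Line 7: ['progress'] (min_width=8, slack=4)
Line 8: ['read', 'was', 'cat'] (min_width=12, slack=0)
Line 9: ['address'] (min_width=7, slack=5)
Line 10: ['metal'] (min_width=5, slack=7)
Line 11: ['compound', 'no'] (min_width=11, slack=1)
Line 12: ['red', 'tomato'] (min_width=10, slack=2)
Line 13: ['bean', 'tomato'] (min_width=11, slack=1)
Line 14: ['is'] (min_width=2, slack=10)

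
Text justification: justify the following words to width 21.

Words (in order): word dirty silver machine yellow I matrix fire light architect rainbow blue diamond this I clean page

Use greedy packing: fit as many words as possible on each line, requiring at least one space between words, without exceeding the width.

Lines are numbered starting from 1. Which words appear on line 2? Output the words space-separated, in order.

Answer: machine yellow I

Derivation:
Line 1: ['word', 'dirty', 'silver'] (min_width=17, slack=4)
Line 2: ['machine', 'yellow', 'I'] (min_width=16, slack=5)
Line 3: ['matrix', 'fire', 'light'] (min_width=17, slack=4)
Line 4: ['architect', 'rainbow'] (min_width=17, slack=4)
Line 5: ['blue', 'diamond', 'this', 'I'] (min_width=19, slack=2)
Line 6: ['clean', 'page'] (min_width=10, slack=11)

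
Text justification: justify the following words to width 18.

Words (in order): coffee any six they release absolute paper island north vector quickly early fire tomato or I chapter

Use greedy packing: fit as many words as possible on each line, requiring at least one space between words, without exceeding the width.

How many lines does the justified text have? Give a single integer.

Line 1: ['coffee', 'any', 'six'] (min_width=14, slack=4)
Line 2: ['they', 'release'] (min_width=12, slack=6)
Line 3: ['absolute', 'paper'] (min_width=14, slack=4)
Line 4: ['island', 'north'] (min_width=12, slack=6)
Line 5: ['vector', 'quickly'] (min_width=14, slack=4)
Line 6: ['early', 'fire', 'tomato'] (min_width=17, slack=1)
Line 7: ['or', 'I', 'chapter'] (min_width=12, slack=6)
Total lines: 7

Answer: 7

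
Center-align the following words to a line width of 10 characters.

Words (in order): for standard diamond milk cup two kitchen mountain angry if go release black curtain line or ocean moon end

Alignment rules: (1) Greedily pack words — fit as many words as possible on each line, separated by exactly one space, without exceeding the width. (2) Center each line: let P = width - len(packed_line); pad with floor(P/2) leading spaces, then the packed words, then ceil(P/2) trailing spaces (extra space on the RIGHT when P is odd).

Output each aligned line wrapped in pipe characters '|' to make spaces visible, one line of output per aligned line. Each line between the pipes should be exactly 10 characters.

Answer: |   for    |
| standard |
| diamond  |
| milk cup |
|   two    |
| kitchen  |
| mountain |
| angry if |
|go release|
|  black   |
| curtain  |
| line or  |
|ocean moon|
|   end    |

Derivation:
Line 1: ['for'] (min_width=3, slack=7)
Line 2: ['standard'] (min_width=8, slack=2)
Line 3: ['diamond'] (min_width=7, slack=3)
Line 4: ['milk', 'cup'] (min_width=8, slack=2)
Line 5: ['two'] (min_width=3, slack=7)
Line 6: ['kitchen'] (min_width=7, slack=3)
Line 7: ['mountain'] (min_width=8, slack=2)
Line 8: ['angry', 'if'] (min_width=8, slack=2)
Line 9: ['go', 'release'] (min_width=10, slack=0)
Line 10: ['black'] (min_width=5, slack=5)
Line 11: ['curtain'] (min_width=7, slack=3)
Line 12: ['line', 'or'] (min_width=7, slack=3)
Line 13: ['ocean', 'moon'] (min_width=10, slack=0)
Line 14: ['end'] (min_width=3, slack=7)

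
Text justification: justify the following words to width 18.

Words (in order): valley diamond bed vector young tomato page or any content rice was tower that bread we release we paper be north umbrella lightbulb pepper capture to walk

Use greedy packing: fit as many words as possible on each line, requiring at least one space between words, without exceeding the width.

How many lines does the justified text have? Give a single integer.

Line 1: ['valley', 'diamond', 'bed'] (min_width=18, slack=0)
Line 2: ['vector', 'young'] (min_width=12, slack=6)
Line 3: ['tomato', 'page', 'or', 'any'] (min_width=18, slack=0)
Line 4: ['content', 'rice', 'was'] (min_width=16, slack=2)
Line 5: ['tower', 'that', 'bread'] (min_width=16, slack=2)
Line 6: ['we', 'release', 'we'] (min_width=13, slack=5)
Line 7: ['paper', 'be', 'north'] (min_width=14, slack=4)
Line 8: ['umbrella', 'lightbulb'] (min_width=18, slack=0)
Line 9: ['pepper', 'capture', 'to'] (min_width=17, slack=1)
Line 10: ['walk'] (min_width=4, slack=14)
Total lines: 10

Answer: 10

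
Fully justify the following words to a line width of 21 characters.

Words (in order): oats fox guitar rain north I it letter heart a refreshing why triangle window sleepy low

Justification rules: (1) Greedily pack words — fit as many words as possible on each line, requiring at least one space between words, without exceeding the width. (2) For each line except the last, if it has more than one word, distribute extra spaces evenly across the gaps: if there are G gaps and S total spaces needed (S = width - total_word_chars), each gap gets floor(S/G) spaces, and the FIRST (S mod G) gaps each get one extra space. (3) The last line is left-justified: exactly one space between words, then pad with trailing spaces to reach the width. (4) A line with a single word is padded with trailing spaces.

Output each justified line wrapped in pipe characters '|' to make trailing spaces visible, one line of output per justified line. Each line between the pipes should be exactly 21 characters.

Line 1: ['oats', 'fox', 'guitar', 'rain'] (min_width=20, slack=1)
Line 2: ['north', 'I', 'it', 'letter'] (min_width=17, slack=4)
Line 3: ['heart', 'a', 'refreshing'] (min_width=18, slack=3)
Line 4: ['why', 'triangle', 'window'] (min_width=19, slack=2)
Line 5: ['sleepy', 'low'] (min_width=10, slack=11)

Answer: |oats  fox guitar rain|
|north   I  it  letter|
|heart   a  refreshing|
|why  triangle  window|
|sleepy low           |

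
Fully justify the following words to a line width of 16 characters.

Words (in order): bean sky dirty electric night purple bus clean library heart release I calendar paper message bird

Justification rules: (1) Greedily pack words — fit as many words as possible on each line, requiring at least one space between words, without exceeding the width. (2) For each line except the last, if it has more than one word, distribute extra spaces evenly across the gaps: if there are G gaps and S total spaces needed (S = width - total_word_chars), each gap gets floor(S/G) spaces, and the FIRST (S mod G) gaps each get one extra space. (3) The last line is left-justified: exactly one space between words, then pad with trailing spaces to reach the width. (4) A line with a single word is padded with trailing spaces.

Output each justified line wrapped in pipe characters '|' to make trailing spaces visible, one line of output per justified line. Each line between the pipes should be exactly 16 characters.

Line 1: ['bean', 'sky', 'dirty'] (min_width=14, slack=2)
Line 2: ['electric', 'night'] (min_width=14, slack=2)
Line 3: ['purple', 'bus', 'clean'] (min_width=16, slack=0)
Line 4: ['library', 'heart'] (min_width=13, slack=3)
Line 5: ['release', 'I'] (min_width=9, slack=7)
Line 6: ['calendar', 'paper'] (min_width=14, slack=2)
Line 7: ['message', 'bird'] (min_width=12, slack=4)

Answer: |bean  sky  dirty|
|electric   night|
|purple bus clean|
|library    heart|
|release        I|
|calendar   paper|
|message bird    |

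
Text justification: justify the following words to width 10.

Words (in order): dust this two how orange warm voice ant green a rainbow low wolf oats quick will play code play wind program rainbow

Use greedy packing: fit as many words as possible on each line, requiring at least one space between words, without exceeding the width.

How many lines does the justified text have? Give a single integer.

Answer: 13

Derivation:
Line 1: ['dust', 'this'] (min_width=9, slack=1)
Line 2: ['two', 'how'] (min_width=7, slack=3)
Line 3: ['orange'] (min_width=6, slack=4)
Line 4: ['warm', 'voice'] (min_width=10, slack=0)
Line 5: ['ant', 'green'] (min_width=9, slack=1)
Line 6: ['a', 'rainbow'] (min_width=9, slack=1)
Line 7: ['low', 'wolf'] (min_width=8, slack=2)
Line 8: ['oats', 'quick'] (min_width=10, slack=0)
Line 9: ['will', 'play'] (min_width=9, slack=1)
Line 10: ['code', 'play'] (min_width=9, slack=1)
Line 11: ['wind'] (min_width=4, slack=6)
Line 12: ['program'] (min_width=7, slack=3)
Line 13: ['rainbow'] (min_width=7, slack=3)
Total lines: 13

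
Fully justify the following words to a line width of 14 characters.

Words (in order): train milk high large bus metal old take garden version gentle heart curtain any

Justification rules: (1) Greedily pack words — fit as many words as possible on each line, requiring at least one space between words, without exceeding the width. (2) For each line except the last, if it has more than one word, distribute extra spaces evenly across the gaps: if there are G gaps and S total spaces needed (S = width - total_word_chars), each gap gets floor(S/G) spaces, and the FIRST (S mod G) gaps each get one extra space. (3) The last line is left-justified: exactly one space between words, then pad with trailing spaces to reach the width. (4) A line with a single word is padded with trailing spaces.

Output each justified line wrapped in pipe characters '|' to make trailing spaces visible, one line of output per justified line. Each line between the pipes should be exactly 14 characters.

Line 1: ['train', 'milk'] (min_width=10, slack=4)
Line 2: ['high', 'large', 'bus'] (min_width=14, slack=0)
Line 3: ['metal', 'old', 'take'] (min_width=14, slack=0)
Line 4: ['garden', 'version'] (min_width=14, slack=0)
Line 5: ['gentle', 'heart'] (min_width=12, slack=2)
Line 6: ['curtain', 'any'] (min_width=11, slack=3)

Answer: |train     milk|
|high large bus|
|metal old take|
|garden version|
|gentle   heart|
|curtain any   |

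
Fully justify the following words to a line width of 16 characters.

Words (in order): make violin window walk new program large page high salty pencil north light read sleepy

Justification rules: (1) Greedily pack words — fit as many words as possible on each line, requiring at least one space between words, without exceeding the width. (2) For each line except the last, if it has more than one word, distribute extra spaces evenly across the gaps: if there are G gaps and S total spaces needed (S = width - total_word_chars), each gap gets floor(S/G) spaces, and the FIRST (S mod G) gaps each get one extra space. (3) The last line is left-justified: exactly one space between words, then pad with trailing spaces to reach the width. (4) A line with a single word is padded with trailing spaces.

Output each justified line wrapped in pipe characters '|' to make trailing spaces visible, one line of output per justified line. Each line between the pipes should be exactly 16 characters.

Answer: |make      violin|
|window  walk new|
|program    large|
|page  high salty|
|pencil     north|
|light       read|
|sleepy          |

Derivation:
Line 1: ['make', 'violin'] (min_width=11, slack=5)
Line 2: ['window', 'walk', 'new'] (min_width=15, slack=1)
Line 3: ['program', 'large'] (min_width=13, slack=3)
Line 4: ['page', 'high', 'salty'] (min_width=15, slack=1)
Line 5: ['pencil', 'north'] (min_width=12, slack=4)
Line 6: ['light', 'read'] (min_width=10, slack=6)
Line 7: ['sleepy'] (min_width=6, slack=10)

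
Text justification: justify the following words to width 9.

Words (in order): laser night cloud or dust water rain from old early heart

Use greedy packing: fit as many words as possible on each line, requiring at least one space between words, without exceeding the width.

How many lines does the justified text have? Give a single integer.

Answer: 8

Derivation:
Line 1: ['laser'] (min_width=5, slack=4)
Line 2: ['night'] (min_width=5, slack=4)
Line 3: ['cloud', 'or'] (min_width=8, slack=1)
Line 4: ['dust'] (min_width=4, slack=5)
Line 5: ['water'] (min_width=5, slack=4)
Line 6: ['rain', 'from'] (min_width=9, slack=0)
Line 7: ['old', 'early'] (min_width=9, slack=0)
Line 8: ['heart'] (min_width=5, slack=4)
Total lines: 8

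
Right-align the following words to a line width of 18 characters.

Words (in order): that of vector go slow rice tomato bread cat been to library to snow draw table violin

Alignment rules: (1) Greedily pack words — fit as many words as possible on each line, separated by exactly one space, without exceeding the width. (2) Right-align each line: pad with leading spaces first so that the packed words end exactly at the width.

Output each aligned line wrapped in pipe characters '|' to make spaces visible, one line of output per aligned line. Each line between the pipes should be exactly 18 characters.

Line 1: ['that', 'of', 'vector', 'go'] (min_width=17, slack=1)
Line 2: ['slow', 'rice', 'tomato'] (min_width=16, slack=2)
Line 3: ['bread', 'cat', 'been', 'to'] (min_width=17, slack=1)
Line 4: ['library', 'to', 'snow'] (min_width=15, slack=3)
Line 5: ['draw', 'table', 'violin'] (min_width=17, slack=1)

Answer: | that of vector go|
|  slow rice tomato|
| bread cat been to|
|   library to snow|
| draw table violin|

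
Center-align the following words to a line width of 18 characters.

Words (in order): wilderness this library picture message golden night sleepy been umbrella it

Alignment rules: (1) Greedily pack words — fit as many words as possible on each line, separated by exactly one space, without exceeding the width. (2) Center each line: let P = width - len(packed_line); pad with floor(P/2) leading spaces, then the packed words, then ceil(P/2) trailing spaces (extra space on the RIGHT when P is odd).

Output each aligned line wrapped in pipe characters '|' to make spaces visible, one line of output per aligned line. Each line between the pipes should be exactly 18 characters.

Answer: | wilderness this  |
| library picture  |
|  message golden  |
|night sleepy been |
|   umbrella it    |

Derivation:
Line 1: ['wilderness', 'this'] (min_width=15, slack=3)
Line 2: ['library', 'picture'] (min_width=15, slack=3)
Line 3: ['message', 'golden'] (min_width=14, slack=4)
Line 4: ['night', 'sleepy', 'been'] (min_width=17, slack=1)
Line 5: ['umbrella', 'it'] (min_width=11, slack=7)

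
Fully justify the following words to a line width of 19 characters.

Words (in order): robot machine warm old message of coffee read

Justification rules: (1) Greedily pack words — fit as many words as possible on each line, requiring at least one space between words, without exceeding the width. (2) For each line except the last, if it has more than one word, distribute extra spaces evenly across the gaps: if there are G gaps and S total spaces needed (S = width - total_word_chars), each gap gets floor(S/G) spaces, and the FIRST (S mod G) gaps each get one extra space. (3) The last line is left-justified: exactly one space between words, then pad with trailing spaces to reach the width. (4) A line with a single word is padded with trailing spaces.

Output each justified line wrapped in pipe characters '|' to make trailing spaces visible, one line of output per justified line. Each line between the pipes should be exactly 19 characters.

Answer: |robot  machine warm|
|old    message   of|
|coffee read        |

Derivation:
Line 1: ['robot', 'machine', 'warm'] (min_width=18, slack=1)
Line 2: ['old', 'message', 'of'] (min_width=14, slack=5)
Line 3: ['coffee', 'read'] (min_width=11, slack=8)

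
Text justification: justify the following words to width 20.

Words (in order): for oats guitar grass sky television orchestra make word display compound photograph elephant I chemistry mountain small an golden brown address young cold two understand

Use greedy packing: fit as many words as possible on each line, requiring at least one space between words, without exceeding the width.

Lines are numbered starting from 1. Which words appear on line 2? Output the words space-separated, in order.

Line 1: ['for', 'oats', 'guitar'] (min_width=15, slack=5)
Line 2: ['grass', 'sky', 'television'] (min_width=20, slack=0)
Line 3: ['orchestra', 'make', 'word'] (min_width=19, slack=1)
Line 4: ['display', 'compound'] (min_width=16, slack=4)
Line 5: ['photograph', 'elephant'] (min_width=19, slack=1)
Line 6: ['I', 'chemistry', 'mountain'] (min_width=20, slack=0)
Line 7: ['small', 'an', 'golden'] (min_width=15, slack=5)
Line 8: ['brown', 'address', 'young'] (min_width=19, slack=1)
Line 9: ['cold', 'two', 'understand'] (min_width=19, slack=1)

Answer: grass sky television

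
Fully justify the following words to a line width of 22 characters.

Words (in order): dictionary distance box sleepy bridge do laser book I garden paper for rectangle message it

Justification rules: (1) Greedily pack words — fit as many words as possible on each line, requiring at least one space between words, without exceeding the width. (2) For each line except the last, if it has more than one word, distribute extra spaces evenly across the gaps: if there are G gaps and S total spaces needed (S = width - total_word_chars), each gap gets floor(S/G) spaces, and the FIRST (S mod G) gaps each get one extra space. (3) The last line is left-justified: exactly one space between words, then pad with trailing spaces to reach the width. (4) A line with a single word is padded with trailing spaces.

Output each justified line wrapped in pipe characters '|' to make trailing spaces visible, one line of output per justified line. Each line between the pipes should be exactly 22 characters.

Answer: |dictionary    distance|
|box  sleepy  bridge do|
|laser  book  I  garden|
|paper   for  rectangle|
|message it            |

Derivation:
Line 1: ['dictionary', 'distance'] (min_width=19, slack=3)
Line 2: ['box', 'sleepy', 'bridge', 'do'] (min_width=20, slack=2)
Line 3: ['laser', 'book', 'I', 'garden'] (min_width=19, slack=3)
Line 4: ['paper', 'for', 'rectangle'] (min_width=19, slack=3)
Line 5: ['message', 'it'] (min_width=10, slack=12)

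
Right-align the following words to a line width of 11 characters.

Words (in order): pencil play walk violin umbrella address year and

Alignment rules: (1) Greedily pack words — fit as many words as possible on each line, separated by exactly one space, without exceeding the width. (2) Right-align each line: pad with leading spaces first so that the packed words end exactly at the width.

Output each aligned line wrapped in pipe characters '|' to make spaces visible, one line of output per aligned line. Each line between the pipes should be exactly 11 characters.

Line 1: ['pencil', 'play'] (min_width=11, slack=0)
Line 2: ['walk', 'violin'] (min_width=11, slack=0)
Line 3: ['umbrella'] (min_width=8, slack=3)
Line 4: ['address'] (min_width=7, slack=4)
Line 5: ['year', 'and'] (min_width=8, slack=3)

Answer: |pencil play|
|walk violin|
|   umbrella|
|    address|
|   year and|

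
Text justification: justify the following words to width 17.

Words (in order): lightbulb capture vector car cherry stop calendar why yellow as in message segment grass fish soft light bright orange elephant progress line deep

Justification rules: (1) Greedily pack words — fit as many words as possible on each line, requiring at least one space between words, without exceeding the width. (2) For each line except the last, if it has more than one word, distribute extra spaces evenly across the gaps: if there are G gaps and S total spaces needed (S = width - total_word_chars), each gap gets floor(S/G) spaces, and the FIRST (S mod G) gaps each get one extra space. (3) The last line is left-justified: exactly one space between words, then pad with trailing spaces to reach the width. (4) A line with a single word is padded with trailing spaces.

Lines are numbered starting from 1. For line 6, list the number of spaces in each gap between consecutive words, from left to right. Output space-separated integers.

Line 1: ['lightbulb', 'capture'] (min_width=17, slack=0)
Line 2: ['vector', 'car', 'cherry'] (min_width=17, slack=0)
Line 3: ['stop', 'calendar', 'why'] (min_width=17, slack=0)
Line 4: ['yellow', 'as', 'in'] (min_width=12, slack=5)
Line 5: ['message', 'segment'] (min_width=15, slack=2)
Line 6: ['grass', 'fish', 'soft'] (min_width=15, slack=2)
Line 7: ['light', 'bright'] (min_width=12, slack=5)
Line 8: ['orange', 'elephant'] (min_width=15, slack=2)
Line 9: ['progress', 'line'] (min_width=13, slack=4)
Line 10: ['deep'] (min_width=4, slack=13)

Answer: 2 2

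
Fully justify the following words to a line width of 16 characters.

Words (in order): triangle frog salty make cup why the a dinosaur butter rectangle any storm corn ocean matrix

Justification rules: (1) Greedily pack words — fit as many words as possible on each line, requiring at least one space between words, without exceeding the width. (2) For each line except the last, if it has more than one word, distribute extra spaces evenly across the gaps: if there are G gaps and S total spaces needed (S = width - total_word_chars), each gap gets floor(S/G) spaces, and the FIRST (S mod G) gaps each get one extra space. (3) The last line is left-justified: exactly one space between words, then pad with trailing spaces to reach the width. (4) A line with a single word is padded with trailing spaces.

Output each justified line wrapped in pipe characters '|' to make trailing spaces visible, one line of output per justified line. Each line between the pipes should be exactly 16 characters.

Answer: |triangle    frog|
|salty  make  cup|
|why     the    a|
|dinosaur  butter|
|rectangle    any|
|storm corn ocean|
|matrix          |

Derivation:
Line 1: ['triangle', 'frog'] (min_width=13, slack=3)
Line 2: ['salty', 'make', 'cup'] (min_width=14, slack=2)
Line 3: ['why', 'the', 'a'] (min_width=9, slack=7)
Line 4: ['dinosaur', 'butter'] (min_width=15, slack=1)
Line 5: ['rectangle', 'any'] (min_width=13, slack=3)
Line 6: ['storm', 'corn', 'ocean'] (min_width=16, slack=0)
Line 7: ['matrix'] (min_width=6, slack=10)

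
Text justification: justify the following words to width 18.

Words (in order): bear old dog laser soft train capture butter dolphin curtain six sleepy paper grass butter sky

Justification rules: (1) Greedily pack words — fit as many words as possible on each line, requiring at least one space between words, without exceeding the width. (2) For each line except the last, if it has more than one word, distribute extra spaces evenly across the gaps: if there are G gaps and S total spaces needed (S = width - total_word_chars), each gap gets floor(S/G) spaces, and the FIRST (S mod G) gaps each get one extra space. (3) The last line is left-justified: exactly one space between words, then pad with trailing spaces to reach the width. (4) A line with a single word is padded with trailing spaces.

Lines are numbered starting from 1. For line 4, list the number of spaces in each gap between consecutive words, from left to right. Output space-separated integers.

Line 1: ['bear', 'old', 'dog', 'laser'] (min_width=18, slack=0)
Line 2: ['soft', 'train', 'capture'] (min_width=18, slack=0)
Line 3: ['butter', 'dolphin'] (min_width=14, slack=4)
Line 4: ['curtain', 'six', 'sleepy'] (min_width=18, slack=0)
Line 5: ['paper', 'grass', 'butter'] (min_width=18, slack=0)
Line 6: ['sky'] (min_width=3, slack=15)

Answer: 1 1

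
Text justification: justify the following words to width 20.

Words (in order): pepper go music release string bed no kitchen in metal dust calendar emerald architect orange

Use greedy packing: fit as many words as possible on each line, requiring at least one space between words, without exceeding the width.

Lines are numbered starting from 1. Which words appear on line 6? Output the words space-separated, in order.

Answer: orange

Derivation:
Line 1: ['pepper', 'go', 'music'] (min_width=15, slack=5)
Line 2: ['release', 'string', 'bed'] (min_width=18, slack=2)
Line 3: ['no', 'kitchen', 'in', 'metal'] (min_width=19, slack=1)
Line 4: ['dust', 'calendar'] (min_width=13, slack=7)
Line 5: ['emerald', 'architect'] (min_width=17, slack=3)
Line 6: ['orange'] (min_width=6, slack=14)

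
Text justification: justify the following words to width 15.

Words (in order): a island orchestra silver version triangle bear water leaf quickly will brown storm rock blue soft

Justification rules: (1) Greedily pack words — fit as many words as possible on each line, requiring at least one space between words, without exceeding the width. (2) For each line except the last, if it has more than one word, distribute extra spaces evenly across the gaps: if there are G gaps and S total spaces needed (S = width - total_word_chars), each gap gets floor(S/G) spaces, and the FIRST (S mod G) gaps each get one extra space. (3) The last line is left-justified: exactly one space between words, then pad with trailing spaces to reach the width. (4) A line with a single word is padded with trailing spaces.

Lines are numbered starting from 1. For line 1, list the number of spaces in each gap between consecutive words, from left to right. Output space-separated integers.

Answer: 8

Derivation:
Line 1: ['a', 'island'] (min_width=8, slack=7)
Line 2: ['orchestra'] (min_width=9, slack=6)
Line 3: ['silver', 'version'] (min_width=14, slack=1)
Line 4: ['triangle', 'bear'] (min_width=13, slack=2)
Line 5: ['water', 'leaf'] (min_width=10, slack=5)
Line 6: ['quickly', 'will'] (min_width=12, slack=3)
Line 7: ['brown', 'storm'] (min_width=11, slack=4)
Line 8: ['rock', 'blue', 'soft'] (min_width=14, slack=1)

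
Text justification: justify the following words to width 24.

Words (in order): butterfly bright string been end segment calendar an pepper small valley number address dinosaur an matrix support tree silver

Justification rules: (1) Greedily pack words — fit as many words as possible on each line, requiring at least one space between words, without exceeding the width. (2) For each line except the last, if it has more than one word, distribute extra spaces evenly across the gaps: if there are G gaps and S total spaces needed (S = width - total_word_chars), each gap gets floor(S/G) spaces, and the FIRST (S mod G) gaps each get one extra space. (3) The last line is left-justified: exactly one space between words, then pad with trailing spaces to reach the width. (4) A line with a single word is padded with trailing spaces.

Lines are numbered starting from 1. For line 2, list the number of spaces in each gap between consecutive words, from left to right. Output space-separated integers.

Line 1: ['butterfly', 'bright', 'string'] (min_width=23, slack=1)
Line 2: ['been', 'end', 'segment'] (min_width=16, slack=8)
Line 3: ['calendar', 'an', 'pepper', 'small'] (min_width=24, slack=0)
Line 4: ['valley', 'number', 'address'] (min_width=21, slack=3)
Line 5: ['dinosaur', 'an', 'matrix'] (min_width=18, slack=6)
Line 6: ['support', 'tree', 'silver'] (min_width=19, slack=5)

Answer: 5 5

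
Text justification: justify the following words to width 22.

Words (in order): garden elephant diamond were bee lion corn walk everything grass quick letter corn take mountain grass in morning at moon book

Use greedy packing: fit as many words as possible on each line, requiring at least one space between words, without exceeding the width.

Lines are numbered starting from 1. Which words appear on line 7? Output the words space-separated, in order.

Answer: moon book

Derivation:
Line 1: ['garden', 'elephant'] (min_width=15, slack=7)
Line 2: ['diamond', 'were', 'bee', 'lion'] (min_width=21, slack=1)
Line 3: ['corn', 'walk', 'everything'] (min_width=20, slack=2)
Line 4: ['grass', 'quick', 'letter'] (min_width=18, slack=4)
Line 5: ['corn', 'take', 'mountain'] (min_width=18, slack=4)
Line 6: ['grass', 'in', 'morning', 'at'] (min_width=19, slack=3)
Line 7: ['moon', 'book'] (min_width=9, slack=13)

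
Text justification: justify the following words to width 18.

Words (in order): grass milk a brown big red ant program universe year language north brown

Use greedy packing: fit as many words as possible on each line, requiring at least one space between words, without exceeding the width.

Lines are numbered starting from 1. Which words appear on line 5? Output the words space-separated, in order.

Answer: north brown

Derivation:
Line 1: ['grass', 'milk', 'a', 'brown'] (min_width=18, slack=0)
Line 2: ['big', 'red', 'ant'] (min_width=11, slack=7)
Line 3: ['program', 'universe'] (min_width=16, slack=2)
Line 4: ['year', 'language'] (min_width=13, slack=5)
Line 5: ['north', 'brown'] (min_width=11, slack=7)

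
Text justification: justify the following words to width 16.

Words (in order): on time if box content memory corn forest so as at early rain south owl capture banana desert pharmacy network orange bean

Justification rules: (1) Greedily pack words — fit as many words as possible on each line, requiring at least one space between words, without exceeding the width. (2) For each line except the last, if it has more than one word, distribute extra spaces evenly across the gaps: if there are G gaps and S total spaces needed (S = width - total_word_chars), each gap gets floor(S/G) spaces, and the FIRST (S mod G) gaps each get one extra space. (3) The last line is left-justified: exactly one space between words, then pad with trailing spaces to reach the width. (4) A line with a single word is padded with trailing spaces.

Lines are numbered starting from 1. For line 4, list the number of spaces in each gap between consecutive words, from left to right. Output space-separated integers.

Line 1: ['on', 'time', 'if', 'box'] (min_width=14, slack=2)
Line 2: ['content', 'memory'] (min_width=14, slack=2)
Line 3: ['corn', 'forest', 'so'] (min_width=14, slack=2)
Line 4: ['as', 'at', 'early', 'rain'] (min_width=16, slack=0)
Line 5: ['south', 'owl'] (min_width=9, slack=7)
Line 6: ['capture', 'banana'] (min_width=14, slack=2)
Line 7: ['desert', 'pharmacy'] (min_width=15, slack=1)
Line 8: ['network', 'orange'] (min_width=14, slack=2)
Line 9: ['bean'] (min_width=4, slack=12)

Answer: 1 1 1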